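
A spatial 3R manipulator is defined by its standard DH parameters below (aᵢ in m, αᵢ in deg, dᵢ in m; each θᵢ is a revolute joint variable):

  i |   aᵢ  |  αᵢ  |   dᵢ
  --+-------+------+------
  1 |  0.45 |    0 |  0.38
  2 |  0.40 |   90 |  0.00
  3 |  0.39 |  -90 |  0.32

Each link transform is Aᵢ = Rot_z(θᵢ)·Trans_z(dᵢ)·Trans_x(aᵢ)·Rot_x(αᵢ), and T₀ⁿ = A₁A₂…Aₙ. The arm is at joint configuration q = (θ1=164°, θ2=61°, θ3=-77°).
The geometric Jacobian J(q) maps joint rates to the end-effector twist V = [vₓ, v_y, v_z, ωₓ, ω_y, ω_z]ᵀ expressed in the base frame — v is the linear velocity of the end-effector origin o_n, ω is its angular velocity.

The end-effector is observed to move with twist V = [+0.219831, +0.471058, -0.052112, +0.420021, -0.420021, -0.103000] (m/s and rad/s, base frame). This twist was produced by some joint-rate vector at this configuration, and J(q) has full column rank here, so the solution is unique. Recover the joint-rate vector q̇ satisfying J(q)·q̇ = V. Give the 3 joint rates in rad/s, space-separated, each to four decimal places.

-0.5840 0.4810 -0.5940

o_n = [-1.0037, 0.0054, -0.0000]
J₁: ẑ×o_n = [-0.0054, -1.0037, 0.0000], ω = ẑ
J2: z=[0.0000, 0.0000, 1.0000] o=[-0.4326, 0.1240, 0.3800] → [0.1186, -0.5712, 0.0000, 0.0000, 0.0000, 1.0000]
J3: z=[-0.7071, 0.7071, 0.0000] o=[-0.7154, -0.1588, 0.3800] → [-0.2687, -0.2687, 0.0877, -0.7071, 0.7071, 0.0000]
q̇ = J⁺·V = [-0.5840, 0.4810, -0.5940]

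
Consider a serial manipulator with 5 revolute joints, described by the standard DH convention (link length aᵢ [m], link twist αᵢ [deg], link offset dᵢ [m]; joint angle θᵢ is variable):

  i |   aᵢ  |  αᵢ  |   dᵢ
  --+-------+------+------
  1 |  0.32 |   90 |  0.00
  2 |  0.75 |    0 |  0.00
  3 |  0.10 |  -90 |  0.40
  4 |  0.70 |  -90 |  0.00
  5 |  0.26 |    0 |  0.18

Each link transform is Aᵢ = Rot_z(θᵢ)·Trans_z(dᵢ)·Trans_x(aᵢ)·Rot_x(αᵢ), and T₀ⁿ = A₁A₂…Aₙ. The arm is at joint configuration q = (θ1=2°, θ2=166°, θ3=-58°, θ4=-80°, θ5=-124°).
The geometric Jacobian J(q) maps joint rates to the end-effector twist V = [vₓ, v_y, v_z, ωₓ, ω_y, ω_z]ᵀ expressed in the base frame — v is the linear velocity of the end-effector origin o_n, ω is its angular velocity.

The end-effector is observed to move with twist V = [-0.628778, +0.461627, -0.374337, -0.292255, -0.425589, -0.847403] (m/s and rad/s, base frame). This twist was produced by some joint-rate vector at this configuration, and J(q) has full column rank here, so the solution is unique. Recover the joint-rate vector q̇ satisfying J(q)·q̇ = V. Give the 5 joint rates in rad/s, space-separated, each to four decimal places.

-0.4070 0.6490 -0.2910 0.4280 -0.3290

o_n = [-0.6958, -0.9398, 0.4701]
J₁: ẑ×o_n = [0.9398, -0.6958, 0.0000], ω = ẑ
J2: z=[0.0349, -0.9994, 0.0000] o=[0.3198, 0.0112, 0.0000] → [-0.4698, -0.0164, -1.0482, 0.0349, -0.9994, 0.0000]
J3: z=[0.0349, -0.9994, 0.0000] o=[-0.4075, -0.0142, 0.1814] → [-0.2885, -0.0101, -0.3204, 0.0349, -0.9994, 0.0000]
J4: z=[-0.9505, -0.0332, -0.3090] o=[-0.4244, -0.4151, 0.2765] → [-0.1686, 0.2679, 0.4897, -0.9505, -0.0332, -0.3090]
J5: z=[-0.3102, 0.1629, 0.9366] o=[-0.4379, -1.1053, 0.3922] → [-0.1423, -0.2174, -0.0093, -0.3102, 0.1629, 0.9366]
q̇ = J⁺·V = [-0.4070, 0.6490, -0.2910, 0.4280, -0.3290]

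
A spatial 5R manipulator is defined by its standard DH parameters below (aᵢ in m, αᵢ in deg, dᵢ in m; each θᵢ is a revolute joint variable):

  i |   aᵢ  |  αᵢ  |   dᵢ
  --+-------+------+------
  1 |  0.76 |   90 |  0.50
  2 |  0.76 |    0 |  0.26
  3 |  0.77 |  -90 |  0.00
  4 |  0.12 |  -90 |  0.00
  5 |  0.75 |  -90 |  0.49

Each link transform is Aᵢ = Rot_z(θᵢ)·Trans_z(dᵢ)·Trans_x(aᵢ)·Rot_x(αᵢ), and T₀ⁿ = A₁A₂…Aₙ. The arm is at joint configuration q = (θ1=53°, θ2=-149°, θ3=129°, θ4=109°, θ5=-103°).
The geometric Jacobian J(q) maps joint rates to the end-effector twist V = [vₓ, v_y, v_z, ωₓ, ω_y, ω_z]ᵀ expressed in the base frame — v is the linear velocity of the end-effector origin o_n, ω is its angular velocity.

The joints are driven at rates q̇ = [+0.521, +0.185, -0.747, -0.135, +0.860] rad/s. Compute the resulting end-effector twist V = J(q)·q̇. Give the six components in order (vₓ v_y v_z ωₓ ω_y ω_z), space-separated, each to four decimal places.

-0.5151 0.9769 -0.2155 -0.7129 -0.4774 0.6723

o_n = [0.7700, 0.2482, 0.6850]
J₁: ẑ×o_n = [-0.2482, 0.7700, 0.0000], ω = ẑ
J2: z=[0.7986, -0.6018, 0.0000] o=[0.4574, 0.6070, 0.5000] → [-0.1113, -0.1477, -0.0984, 0.7986, -0.6018, 0.0000]
J3: z=[0.7986, -0.6018, 0.0000] o=[0.2730, -0.0698, 0.1086] → [-0.3469, -0.4603, 0.5530, 0.7986, -0.6018, 0.0000]
J4: z=[0.2058, 0.2731, 0.9397] o=[0.7084, 0.5081, -0.1548] → [0.4736, -0.1150, -0.0703, 0.2058, 0.2731, 0.9397]
J5: z=[-0.2747, -0.9055, 0.3234] o=[0.5957, 0.5470, -0.1414] → [-0.6516, 0.2834, 0.2399, -0.2747, -0.9055, 0.3234]
V = J·q̇ = [-0.5151, 0.9769, -0.2155, -0.7129, -0.4774, 0.6723]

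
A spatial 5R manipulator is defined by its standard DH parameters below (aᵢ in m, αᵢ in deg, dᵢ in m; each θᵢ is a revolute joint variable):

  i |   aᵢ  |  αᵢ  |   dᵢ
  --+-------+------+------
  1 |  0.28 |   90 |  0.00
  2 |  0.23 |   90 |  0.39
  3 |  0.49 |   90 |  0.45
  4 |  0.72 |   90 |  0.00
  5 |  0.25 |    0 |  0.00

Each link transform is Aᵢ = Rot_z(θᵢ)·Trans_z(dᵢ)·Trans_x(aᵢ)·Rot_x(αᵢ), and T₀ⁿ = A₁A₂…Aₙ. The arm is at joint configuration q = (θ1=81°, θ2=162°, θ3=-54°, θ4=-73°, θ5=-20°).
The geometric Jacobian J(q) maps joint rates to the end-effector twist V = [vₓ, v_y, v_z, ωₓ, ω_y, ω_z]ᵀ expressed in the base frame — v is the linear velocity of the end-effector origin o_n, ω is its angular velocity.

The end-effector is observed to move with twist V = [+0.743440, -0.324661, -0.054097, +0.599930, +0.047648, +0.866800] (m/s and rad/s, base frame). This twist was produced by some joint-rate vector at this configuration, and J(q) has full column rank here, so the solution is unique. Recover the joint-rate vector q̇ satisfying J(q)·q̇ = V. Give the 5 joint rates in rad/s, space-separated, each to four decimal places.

o_n = [-0.2702, -0.5421, -0.2084]
J₁: ẑ×o_n = [0.5421, -0.2702, 0.0000], ω = ẑ
J2: z=[0.9877, -0.1564, 0.0000] o=[0.0438, 0.2766, 0.0000] → [0.0326, 0.2058, -0.8577, 0.9877, -0.1564, 0.0000]
J3: z=[0.0483, 0.3052, 0.9511] o=[0.3948, -0.0005, 0.0711] → [0.4298, -0.6189, 0.1768, 0.0483, 0.3052, 0.9511]
J4: z=[-0.4602, 0.8519, -0.2500] o=[-0.0179, -0.0717, 0.5881] → [-0.7961, -0.3034, 0.4314, -0.4602, 0.8519, -0.2500]
J5: z=[0.8336, 0.3177, -0.4518] o=[-0.2378, -0.3714, -0.0286] → [-0.1342, 0.1645, -0.1320, 0.8336, 0.3177, -0.4518]
q̇ = J⁺·V = [0.3580, -0.0890, 0.6900, -0.4150, 0.5560]

0.3580 -0.0890 0.6900 -0.4150 0.5560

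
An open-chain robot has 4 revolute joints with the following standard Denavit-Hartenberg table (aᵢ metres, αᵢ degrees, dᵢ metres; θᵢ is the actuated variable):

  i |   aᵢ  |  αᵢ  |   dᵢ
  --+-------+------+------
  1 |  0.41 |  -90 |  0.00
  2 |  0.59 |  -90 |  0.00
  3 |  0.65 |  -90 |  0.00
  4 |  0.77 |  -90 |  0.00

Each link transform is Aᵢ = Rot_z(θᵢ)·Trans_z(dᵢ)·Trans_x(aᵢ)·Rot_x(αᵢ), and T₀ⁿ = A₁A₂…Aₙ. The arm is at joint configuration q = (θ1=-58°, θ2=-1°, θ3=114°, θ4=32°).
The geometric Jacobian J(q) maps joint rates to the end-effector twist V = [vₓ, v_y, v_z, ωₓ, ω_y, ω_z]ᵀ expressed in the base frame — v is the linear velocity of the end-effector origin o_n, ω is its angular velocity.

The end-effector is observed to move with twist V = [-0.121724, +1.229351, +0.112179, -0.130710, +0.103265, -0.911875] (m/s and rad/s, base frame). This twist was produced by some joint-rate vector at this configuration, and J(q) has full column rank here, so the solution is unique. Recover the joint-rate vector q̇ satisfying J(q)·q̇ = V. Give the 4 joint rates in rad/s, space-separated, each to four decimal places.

o_n = [-0.7642, -1.0233, 0.4090]
J₁: ẑ×o_n = [1.0233, -0.7642, 0.0000], ω = ẑ
J2: z=[0.8480, 0.5299, 0.0000] o=[0.2173, -0.3477, 0.0000] → [0.2167, -0.3469, -0.0529, 0.8480, 0.5299, 0.0000]
J3: z=[0.0092, -0.0148, -0.9998] o=[0.5299, -0.8480, 0.0103] → [-0.1812, 1.2902, -0.0208, 0.0092, -0.0148, -0.9998]
J4: z=[-0.1391, 0.9902, -0.0159] o=[-0.1138, -0.9385, 0.0057] → [0.3980, 0.0665, 0.6558, -0.1391, 0.9902, -0.0159]
q̇ = J⁺·V = [-0.0040, -0.1330, 0.9050, 0.1890]

-0.0040 -0.1330 0.9050 0.1890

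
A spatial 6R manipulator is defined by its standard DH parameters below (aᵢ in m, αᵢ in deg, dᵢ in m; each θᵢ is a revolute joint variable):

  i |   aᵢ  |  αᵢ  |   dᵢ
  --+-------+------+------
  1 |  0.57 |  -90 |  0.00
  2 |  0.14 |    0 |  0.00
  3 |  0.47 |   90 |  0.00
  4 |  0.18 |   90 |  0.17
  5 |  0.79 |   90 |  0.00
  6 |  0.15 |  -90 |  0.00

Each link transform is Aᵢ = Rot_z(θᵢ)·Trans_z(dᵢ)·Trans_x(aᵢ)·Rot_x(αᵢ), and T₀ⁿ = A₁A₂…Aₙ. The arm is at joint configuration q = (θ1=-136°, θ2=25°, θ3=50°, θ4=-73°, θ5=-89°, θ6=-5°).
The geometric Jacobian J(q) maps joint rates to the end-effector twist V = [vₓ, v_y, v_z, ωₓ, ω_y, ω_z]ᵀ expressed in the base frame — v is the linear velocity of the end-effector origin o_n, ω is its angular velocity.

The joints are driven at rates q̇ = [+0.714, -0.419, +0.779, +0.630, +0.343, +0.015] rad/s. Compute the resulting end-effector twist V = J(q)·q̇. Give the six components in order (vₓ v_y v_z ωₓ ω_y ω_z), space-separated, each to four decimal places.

-0.1057 0.1731 0.0709 -0.1853 -0.5599 1.1981

o_n = [-0.1951, 0.0674, -0.7798]
J₁: ẑ×o_n = [-0.0674, -0.1951, 0.0000], ω = ẑ
J2: z=[0.6947, -0.7193, 0.0000] o=[-0.4100, -0.3960, 0.0000] → [0.5609, 0.5417, 0.4764, 0.6947, -0.7193, 0.0000]
J3: z=[0.6947, -0.7193, 0.0000] o=[-0.5013, -0.4841, -0.0592] → [0.5184, 0.5006, 0.6033, 0.6947, -0.7193, 0.0000]
J4: z=[-0.6948, -0.6710, 0.2588] o=[-0.5888, -0.5686, -0.5132] → [0.0143, -0.0834, -0.1777, -0.6948, -0.6710, 0.2588]
J5: z=[-0.0251, 0.3822, 0.9237] o=[-0.8363, -0.5683, -0.5200] → [-0.6865, 0.5858, -0.2610, -0.0251, 0.3822, 0.9237]
J6: z=[0.7308, -0.6235, 0.2778] o=[-0.2974, -0.0295, -0.7283] → [0.0052, 0.0660, 0.1346, 0.7308, -0.6235, 0.2778]
V = J·q̇ = [-0.1057, 0.1731, 0.0709, -0.1853, -0.5599, 1.1981]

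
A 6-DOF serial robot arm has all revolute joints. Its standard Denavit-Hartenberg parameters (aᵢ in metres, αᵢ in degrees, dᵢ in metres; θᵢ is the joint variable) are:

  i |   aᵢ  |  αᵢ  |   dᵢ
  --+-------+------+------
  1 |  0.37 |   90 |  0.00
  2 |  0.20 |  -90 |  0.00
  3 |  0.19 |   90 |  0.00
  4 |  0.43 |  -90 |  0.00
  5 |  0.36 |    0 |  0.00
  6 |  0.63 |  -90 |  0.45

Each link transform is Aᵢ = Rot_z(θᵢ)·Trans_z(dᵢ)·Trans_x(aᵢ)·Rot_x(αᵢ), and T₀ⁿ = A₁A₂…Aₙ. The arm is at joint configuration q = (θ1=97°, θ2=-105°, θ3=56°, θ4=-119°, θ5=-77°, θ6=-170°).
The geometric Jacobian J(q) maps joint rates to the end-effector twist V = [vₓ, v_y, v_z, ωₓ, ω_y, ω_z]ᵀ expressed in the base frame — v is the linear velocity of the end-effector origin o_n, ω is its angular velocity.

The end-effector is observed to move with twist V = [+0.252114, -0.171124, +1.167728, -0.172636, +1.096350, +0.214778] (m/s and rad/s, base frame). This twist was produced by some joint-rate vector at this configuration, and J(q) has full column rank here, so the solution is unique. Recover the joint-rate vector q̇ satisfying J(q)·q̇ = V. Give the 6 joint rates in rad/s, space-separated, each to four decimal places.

-0.8750 -0.7060 0.0670 -0.7370 -0.7000 -0.7900

o_n = [-0.4855, -0.1935, -0.1391]
J₁: ẑ×o_n = [0.1935, -0.4855, 0.0000], ω = ẑ
J2: z=[0.9925, 0.1219, 0.0000] o=[-0.0451, 0.3672, 0.0000] → [-0.0170, 0.1381, -0.5029, 0.9925, 0.1219, 0.0000]
J3: z=[-0.1177, 0.9587, -0.2588] o=[-0.0388, 0.3159, -0.1932] → [-0.0800, 0.1220, 0.4883, -0.1177, 0.9587, -0.2588]
J4: z=[0.5812, -0.1448, -0.8008] o=[-0.1918, 0.2694, -0.2958] → [-0.3934, 0.1442, -0.3116, 0.5812, -0.1448, -0.8008]
J5: z=[-0.6472, -0.6788, -0.3469] o=[0.0204, -0.0402, -0.0859] → [-0.0170, 0.1410, -0.2441, -0.6472, -0.6788, -0.3469]
J6: z=[-0.6472, -0.6788, -0.3469] o=[0.2642, -0.1493, -0.3272] → [-0.1430, 0.3818, -0.4803, -0.6472, -0.6788, -0.3469]
q̇ = J⁺·V = [-0.8750, -0.7060, 0.0670, -0.7370, -0.7000, -0.7900]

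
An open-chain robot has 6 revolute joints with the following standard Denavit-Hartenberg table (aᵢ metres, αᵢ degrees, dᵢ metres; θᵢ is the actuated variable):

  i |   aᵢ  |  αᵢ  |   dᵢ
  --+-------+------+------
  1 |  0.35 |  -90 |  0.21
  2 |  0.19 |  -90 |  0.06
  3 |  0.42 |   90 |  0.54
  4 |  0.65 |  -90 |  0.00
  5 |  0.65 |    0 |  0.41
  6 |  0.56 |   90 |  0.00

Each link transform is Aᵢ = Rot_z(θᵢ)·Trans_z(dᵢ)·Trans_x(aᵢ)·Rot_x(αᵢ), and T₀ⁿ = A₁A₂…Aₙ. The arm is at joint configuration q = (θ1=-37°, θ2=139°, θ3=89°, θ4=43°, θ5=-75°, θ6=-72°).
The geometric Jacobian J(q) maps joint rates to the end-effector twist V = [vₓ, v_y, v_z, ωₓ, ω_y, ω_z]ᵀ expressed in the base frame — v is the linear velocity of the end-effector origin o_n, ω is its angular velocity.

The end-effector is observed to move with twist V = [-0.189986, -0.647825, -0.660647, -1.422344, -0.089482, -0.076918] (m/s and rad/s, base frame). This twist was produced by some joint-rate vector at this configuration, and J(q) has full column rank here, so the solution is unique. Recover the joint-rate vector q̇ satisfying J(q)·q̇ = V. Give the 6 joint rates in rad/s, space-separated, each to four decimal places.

o_n = [-1.1579, 0.4731, 0.2822]
J₁: ẑ×o_n = [-0.4731, -1.1579, 0.0000], ω = ẑ
J2: z=[0.6018, 0.7986, 0.0000] o=[0.2795, -0.2106, 0.2100] → [0.0576, -0.0434, 1.5595, 0.6018, 0.7986, 0.0000]
J3: z=[-0.5240, 0.3948, 0.7547] o=[0.2011, -0.0764, 0.0853] → [-0.3370, -0.9225, 0.2486, -0.5240, 0.3948, 0.7547]
J4: z=[-0.5921, 0.4681, -0.6560] o=[-0.3390, -0.1953, 0.4881] → [0.3421, 0.4153, -0.0125, -0.5921, 0.4681, -0.6560]
J5: z=[0.0344, 0.8279, 0.5598] o=[-0.8623, -0.3961, 0.8172] → [-0.9295, -0.1471, 0.2746, 0.0344, 0.8279, 0.5598]
J6: z=[0.0344, 0.8279, 0.5598] o=[-1.3554, 0.1853, 0.7200] → [-0.5237, 0.1256, -0.1536, 0.0344, 0.8279, 0.5598]
q̇ = J⁺·V = [0.1340, -0.7620, 0.7460, 0.9520, 0.7310, -0.9980]

0.1340 -0.7620 0.7460 0.9520 0.7310 -0.9980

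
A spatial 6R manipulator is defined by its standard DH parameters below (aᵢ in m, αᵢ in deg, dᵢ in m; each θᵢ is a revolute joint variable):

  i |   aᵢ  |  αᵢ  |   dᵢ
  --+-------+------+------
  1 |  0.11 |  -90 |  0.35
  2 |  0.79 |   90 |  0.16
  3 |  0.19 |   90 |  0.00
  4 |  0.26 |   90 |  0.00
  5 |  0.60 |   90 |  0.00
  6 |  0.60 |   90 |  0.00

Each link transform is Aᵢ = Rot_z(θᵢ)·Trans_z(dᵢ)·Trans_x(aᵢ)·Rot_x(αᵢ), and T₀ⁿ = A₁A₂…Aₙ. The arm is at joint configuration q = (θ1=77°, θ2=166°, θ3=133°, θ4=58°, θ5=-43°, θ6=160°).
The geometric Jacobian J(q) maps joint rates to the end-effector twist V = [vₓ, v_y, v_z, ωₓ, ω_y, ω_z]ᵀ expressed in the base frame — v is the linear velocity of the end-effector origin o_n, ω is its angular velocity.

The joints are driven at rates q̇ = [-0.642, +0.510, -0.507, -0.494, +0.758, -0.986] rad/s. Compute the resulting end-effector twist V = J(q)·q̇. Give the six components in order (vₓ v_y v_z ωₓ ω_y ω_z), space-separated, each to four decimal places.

o_n = [-0.5667, -0.1413, 0.1182]
J₁: ẑ×o_n = [0.1413, -0.5667, 0.0000], ω = ẑ
J2: z=[-0.9744, 0.2250, 0.0000] o=[0.0247, 0.1072, 0.3500] → [-0.0522, -0.2259, 0.3752, -0.9744, 0.2250, 0.0000]
J3: z=[0.0544, 0.2357, -0.9703] o=[-0.3036, -0.6037, 0.1589] → [0.4390, 0.2576, 0.0872, 0.0544, 0.2357, -0.9703]
J4: z=[-0.8242, -0.5380, -0.1769] o=[-0.4107, -0.4499, 0.1902] → [0.0934, -0.0318, -0.3383, -0.8242, -0.5380, -0.1769]
J5: z=[-0.5069, 0.5614, 0.6541] o=[-0.4764, -0.2865, -0.0010] → [-0.0280, 0.0013, -0.0228, -0.5069, 0.5614, 0.6541]
J6: z=[0.7750, -0.0353, 0.6310] o=[-0.2500, 0.2096, -0.2513] → [0.2084, -0.4862, -0.2832, 0.7750, -0.0353, 0.6310]
V = J·q̇ = [-0.6128, 0.6141, 0.5762, -1.2658, 0.7214, -0.1890]

-0.6128 0.6141 0.5762 -1.2658 0.7214 -0.1890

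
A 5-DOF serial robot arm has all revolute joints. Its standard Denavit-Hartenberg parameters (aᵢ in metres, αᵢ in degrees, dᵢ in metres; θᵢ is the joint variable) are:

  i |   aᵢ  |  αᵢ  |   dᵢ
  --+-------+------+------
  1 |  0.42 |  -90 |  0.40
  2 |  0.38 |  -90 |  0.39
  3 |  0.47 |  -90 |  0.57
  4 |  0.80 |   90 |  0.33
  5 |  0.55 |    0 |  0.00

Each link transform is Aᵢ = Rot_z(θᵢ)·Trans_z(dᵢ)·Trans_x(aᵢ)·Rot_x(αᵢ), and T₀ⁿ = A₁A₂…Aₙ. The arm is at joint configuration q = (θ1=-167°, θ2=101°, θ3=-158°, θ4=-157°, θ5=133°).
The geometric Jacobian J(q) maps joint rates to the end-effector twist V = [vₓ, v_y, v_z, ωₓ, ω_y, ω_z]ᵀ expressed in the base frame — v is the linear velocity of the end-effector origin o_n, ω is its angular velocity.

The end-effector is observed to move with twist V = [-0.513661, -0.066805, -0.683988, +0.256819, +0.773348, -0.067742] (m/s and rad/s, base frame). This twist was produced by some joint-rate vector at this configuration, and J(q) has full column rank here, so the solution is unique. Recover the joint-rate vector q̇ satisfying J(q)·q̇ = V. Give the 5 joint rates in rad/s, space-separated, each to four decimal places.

o_n = [0.6499, -0.9773, -0.0301]
J₁: ẑ×o_n = [0.9773, 0.6499, -0.0000], ω = ẑ
J2: z=[0.2250, -0.9744, 0.0000] o=[-0.4092, -0.0945, 0.4000] → [0.4190, 0.0967, 0.8334, 0.2250, -0.9744, 0.0000]
J3: z=[0.9565, 0.2208, 0.1908] o=[-0.2509, -0.4582, 0.0270] → [0.0865, 0.2264, -0.6955, 0.9565, 0.2208, 0.1908]
J4: z=[0.2782, -0.8873, -0.3677] o=[0.2529, -0.5226, 0.5635] → [0.3595, 0.0192, 0.2257, 0.2782, -0.8873, -0.3677]
J5: z=[-0.8460, -0.0451, -0.5313] o=[0.7086, -0.4483, -0.1684] → [-0.2873, 0.1482, 0.4449, -0.8460, -0.0451, -0.5313]
q̇ = J⁺·V = [-0.2630, -0.3080, 0.5540, -0.4010, 0.1090]

-0.2630 -0.3080 0.5540 -0.4010 0.1090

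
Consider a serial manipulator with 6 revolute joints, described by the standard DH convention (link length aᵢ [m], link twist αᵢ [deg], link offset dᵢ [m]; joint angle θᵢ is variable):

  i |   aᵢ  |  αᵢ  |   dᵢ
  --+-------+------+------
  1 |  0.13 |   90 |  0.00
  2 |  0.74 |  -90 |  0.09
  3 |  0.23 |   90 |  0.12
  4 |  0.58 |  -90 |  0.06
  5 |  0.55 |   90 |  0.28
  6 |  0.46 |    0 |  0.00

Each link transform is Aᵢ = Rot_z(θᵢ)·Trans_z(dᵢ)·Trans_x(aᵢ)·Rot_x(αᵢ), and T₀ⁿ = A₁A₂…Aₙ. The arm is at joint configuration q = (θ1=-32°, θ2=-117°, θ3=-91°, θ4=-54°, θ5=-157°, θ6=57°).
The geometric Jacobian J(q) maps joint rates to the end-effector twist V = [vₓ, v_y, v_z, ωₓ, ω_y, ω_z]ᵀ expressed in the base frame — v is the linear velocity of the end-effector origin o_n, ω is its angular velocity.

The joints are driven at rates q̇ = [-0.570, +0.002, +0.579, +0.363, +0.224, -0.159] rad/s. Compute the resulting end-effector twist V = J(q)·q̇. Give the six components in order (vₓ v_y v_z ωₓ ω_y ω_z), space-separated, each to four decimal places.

-0.5138 -0.0484 -0.2376 0.5848 -0.6140 -0.4127

o_n = [0.0530, -0.9291, -0.6065]
J₁: ẑ×o_n = [0.9291, 0.0530, -0.0000], ω = ẑ
J2: z=[-0.5299, -0.8480, 0.0000] o=[0.1102, -0.0689, 0.0000] → [0.5143, -0.3214, 0.4073, -0.5299, -0.8480, 0.0000]
J3: z=[0.7556, -0.4722, -0.4540] o=[-0.2224, 0.0328, -0.6593] → [-0.4617, -0.1650, -0.5968, 0.7556, -0.4722, -0.4540]
J4: z=[0.3942, -0.2257, 0.8909] o=[-0.2520, -0.2198, -0.7102] → [0.6084, 0.2308, -0.2107, 0.3942, -0.2257, 0.8909]
J5: z=[0.0209, -0.9669, -0.2543] o=[-0.7612, -0.3023, -0.4385] → [0.0031, -0.2035, 0.7742, 0.0209, -0.9669, -0.2543]
J6: z=[-0.0039, 0.2542, -0.9671] o=[-0.2055, -0.5614, -0.5088] → [-0.3805, -0.2504, -0.0643, -0.0039, 0.2542, -0.9671]
V = J·q̇ = [-0.5138, -0.0484, -0.2376, 0.5848, -0.6140, -0.4127]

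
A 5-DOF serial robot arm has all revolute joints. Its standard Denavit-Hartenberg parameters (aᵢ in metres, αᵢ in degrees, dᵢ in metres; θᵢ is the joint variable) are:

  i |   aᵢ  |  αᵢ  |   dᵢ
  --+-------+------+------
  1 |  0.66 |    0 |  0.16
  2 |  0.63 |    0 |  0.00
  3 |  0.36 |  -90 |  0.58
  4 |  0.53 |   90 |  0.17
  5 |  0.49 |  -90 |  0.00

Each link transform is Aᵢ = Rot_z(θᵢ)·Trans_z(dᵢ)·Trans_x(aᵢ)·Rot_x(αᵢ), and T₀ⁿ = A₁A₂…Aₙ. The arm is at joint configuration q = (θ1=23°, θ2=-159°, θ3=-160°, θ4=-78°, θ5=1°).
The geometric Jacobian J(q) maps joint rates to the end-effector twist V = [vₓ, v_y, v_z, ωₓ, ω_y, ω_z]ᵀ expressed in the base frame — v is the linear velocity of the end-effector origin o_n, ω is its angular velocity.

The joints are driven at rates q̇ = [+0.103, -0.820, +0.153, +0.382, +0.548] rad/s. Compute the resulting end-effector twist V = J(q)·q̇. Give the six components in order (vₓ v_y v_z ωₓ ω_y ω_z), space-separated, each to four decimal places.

-0.0809 0.7959 -0.0856 -0.5783 -0.3143 -0.4501

o_n = [0.2446, 0.4127, 1.7376]
J₁: ẑ×o_n = [-0.4127, 0.2446, 0.0000], ω = ẑ
J2: z=[0.0000, 0.0000, 1.0000] o=[0.6075, 0.2579, 0.1600] → [-0.1548, -0.3629, 0.0000, 0.0000, 0.0000, 1.0000]
J3: z=[0.0000, 0.0000, 1.0000] o=[0.1543, -0.1798, 0.1600] → [-0.5924, 0.0903, 0.0000, 0.0000, 0.0000, 1.0000]
J4: z=[-0.8988, 0.4384, 0.0000] o=[0.3122, 0.1438, 0.7400] → [0.4373, 0.8967, -0.2121, -0.8988, 0.4384, 0.0000]
J5: z=[-0.4288, -0.8792, 0.2079] o=[0.2077, 0.3174, 1.2584] → [-0.4411, 0.2132, -0.0084, -0.4288, -0.8792, 0.2079]
V = J·q̇ = [-0.0809, 0.7959, -0.0856, -0.5783, -0.3143, -0.4501]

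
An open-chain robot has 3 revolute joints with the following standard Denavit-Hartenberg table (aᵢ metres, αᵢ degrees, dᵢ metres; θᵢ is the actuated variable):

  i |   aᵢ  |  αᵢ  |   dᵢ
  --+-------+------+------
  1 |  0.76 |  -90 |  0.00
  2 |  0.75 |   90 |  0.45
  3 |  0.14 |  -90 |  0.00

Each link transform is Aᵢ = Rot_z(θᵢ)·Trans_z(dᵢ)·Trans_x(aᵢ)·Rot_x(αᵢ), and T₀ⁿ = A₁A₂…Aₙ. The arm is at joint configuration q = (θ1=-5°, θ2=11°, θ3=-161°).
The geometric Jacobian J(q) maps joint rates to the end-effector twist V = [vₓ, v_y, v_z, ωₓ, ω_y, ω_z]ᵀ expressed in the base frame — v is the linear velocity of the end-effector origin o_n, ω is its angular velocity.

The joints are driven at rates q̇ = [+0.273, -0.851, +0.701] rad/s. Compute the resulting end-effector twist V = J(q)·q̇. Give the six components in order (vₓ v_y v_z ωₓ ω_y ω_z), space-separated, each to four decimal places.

0.0456 0.2773 0.5098 0.0591 -0.8594 0.9611

o_n = [1.3963, 0.2838, -0.1178]
J₁: ẑ×o_n = [-0.2838, 1.3963, 0.0000], ω = ẑ
J2: z=[0.0872, 0.9962, 0.0000] o=[0.7571, -0.0662, 0.0000] → [-0.1174, 0.0103, -0.6063, 0.0872, 0.9962, 0.0000]
J3: z=[0.1901, -0.0166, 0.9816] o=[1.5297, 0.3179, -0.1431] → [0.0330, -0.1358, -0.0087, 0.1901, -0.0166, 0.9816]
V = J·q̇ = [0.0456, 0.2773, 0.5098, 0.0591, -0.8594, 0.9611]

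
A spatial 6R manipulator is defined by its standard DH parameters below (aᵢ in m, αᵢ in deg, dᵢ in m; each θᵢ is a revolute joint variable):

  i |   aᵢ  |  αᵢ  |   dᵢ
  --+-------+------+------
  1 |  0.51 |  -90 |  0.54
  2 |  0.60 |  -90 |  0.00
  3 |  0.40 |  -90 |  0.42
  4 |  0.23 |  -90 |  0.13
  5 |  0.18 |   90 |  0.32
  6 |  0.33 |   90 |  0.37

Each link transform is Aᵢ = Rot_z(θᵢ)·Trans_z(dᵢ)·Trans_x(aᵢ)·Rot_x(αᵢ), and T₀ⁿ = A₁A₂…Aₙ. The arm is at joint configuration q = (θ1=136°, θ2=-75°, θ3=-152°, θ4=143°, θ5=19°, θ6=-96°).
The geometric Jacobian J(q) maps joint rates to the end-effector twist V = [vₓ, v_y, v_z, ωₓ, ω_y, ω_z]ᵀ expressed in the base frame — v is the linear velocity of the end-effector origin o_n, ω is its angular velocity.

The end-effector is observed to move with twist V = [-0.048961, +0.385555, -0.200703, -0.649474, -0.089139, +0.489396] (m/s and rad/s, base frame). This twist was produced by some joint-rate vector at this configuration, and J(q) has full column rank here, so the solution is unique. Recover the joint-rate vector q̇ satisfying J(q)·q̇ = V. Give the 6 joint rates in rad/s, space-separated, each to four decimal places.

0.0090 0.6120 -0.4170 0.1070 0.8760 0.0790

o_n = [-0.8673, 0.2968, 1.2717]
J₁: ẑ×o_n = [-0.2968, -0.8673, 0.0000], ω = ẑ
J2: z=[-0.6947, -0.7193, 0.0000] o=[-0.3669, 0.3543, 0.5400] → [-0.5264, 0.5083, -0.3200, -0.6947, -0.7193, 0.0000]
J3: z=[-0.6948, 0.6710, -0.2588] o=[-0.4786, 0.4622, 1.1196] → [0.0593, 0.2063, 0.3757, -0.6948, 0.6710, -0.2588]
J4: z=[-0.7008, -0.5507, 0.4535] o=[-0.8351, 0.5454, 0.6697] → [-0.2188, 0.4073, 0.1565, -0.7008, -0.5507, 0.4535]
J5: z=[-0.4576, 0.8346, 0.3066] o=[-0.8003, 0.4721, 0.9211] → [0.3464, 0.1399, 0.1361, -0.4576, 0.8346, 0.3066]
J6: z=[-0.4844, -0.5231, 0.7012] o=[-0.8125, 0.7702, 1.1351] → [0.2605, 0.0278, 0.2007, -0.4844, -0.5231, 0.7012]
q̇ = J⁺·V = [0.0090, 0.6120, -0.4170, 0.1070, 0.8760, 0.0790]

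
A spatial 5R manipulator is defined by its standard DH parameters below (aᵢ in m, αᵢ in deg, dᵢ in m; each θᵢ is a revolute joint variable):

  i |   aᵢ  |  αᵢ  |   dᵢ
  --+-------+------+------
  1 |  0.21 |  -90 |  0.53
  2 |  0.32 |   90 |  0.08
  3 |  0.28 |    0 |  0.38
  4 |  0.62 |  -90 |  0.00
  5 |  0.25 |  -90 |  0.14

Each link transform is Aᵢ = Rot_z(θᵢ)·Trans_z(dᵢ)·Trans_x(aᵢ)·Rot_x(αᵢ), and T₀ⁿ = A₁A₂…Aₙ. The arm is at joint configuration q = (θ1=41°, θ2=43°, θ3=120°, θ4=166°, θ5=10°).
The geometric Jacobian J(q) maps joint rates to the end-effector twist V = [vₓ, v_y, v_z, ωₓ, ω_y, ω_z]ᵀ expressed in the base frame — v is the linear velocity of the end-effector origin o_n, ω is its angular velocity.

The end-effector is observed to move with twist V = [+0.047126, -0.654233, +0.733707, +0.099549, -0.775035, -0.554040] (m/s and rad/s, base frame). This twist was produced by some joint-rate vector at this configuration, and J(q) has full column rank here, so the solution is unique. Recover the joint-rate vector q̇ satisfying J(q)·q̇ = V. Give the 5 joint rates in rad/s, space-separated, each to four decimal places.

o_n = [0.9465, 0.1980, 0.3988]
J₁: ẑ×o_n = [-0.1980, 0.9465, 0.0000], ω = ẑ
J2: z=[-0.6561, 0.7547, 0.0000] o=[0.1585, 0.1378, 0.5300] → [-0.0990, -0.0861, -0.6342, -0.6561, 0.7547, 0.0000]
J3: z=[0.5147, 0.4474, 0.7314] o=[0.2826, 0.3517, 0.3118] → [0.1514, 0.4407, -0.3762, 0.5147, 0.4474, 0.7314]
J4: z=[0.5147, 0.4474, 0.7314] o=[0.2419, 0.6375, 0.6852] → [0.1934, 0.6628, -0.5415, 0.5147, 0.4474, 0.7314]
J5: z=[0.3497, 0.6693, -0.6556] o=[0.7272, 0.2698, 0.5686] → [-0.1607, -0.0844, -0.1719, 0.3497, 0.6693, -0.6556]
q̇ = J⁺·V = [-0.3360, -0.6020, 0.4560, -0.9110, -0.1750]

-0.3360 -0.6020 0.4560 -0.9110 -0.1750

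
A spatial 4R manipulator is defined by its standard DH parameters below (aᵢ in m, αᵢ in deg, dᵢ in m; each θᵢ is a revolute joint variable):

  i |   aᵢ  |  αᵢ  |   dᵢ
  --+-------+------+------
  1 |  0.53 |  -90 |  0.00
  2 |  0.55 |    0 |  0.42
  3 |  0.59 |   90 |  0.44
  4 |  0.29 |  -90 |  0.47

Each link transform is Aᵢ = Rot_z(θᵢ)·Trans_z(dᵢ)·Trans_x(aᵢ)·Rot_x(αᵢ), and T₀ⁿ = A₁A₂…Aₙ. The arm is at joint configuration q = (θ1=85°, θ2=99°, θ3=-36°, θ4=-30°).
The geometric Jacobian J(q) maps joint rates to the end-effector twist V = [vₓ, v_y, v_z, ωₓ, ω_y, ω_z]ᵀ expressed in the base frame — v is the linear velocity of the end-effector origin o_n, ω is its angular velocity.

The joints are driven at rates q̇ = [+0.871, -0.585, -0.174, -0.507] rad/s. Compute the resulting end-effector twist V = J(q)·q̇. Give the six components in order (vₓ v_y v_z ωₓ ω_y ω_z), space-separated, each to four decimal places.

-0.9471 0.1517 0.6229 0.7167 -0.5162 0.6408

o_n = [-0.6038, 1.3022, -1.0793]
J₁: ẑ×o_n = [-1.3022, -0.6038, 0.0000], ω = ẑ
J2: z=[-0.9962, 0.0872, 0.0000] o=[0.0462, 0.5280, 0.0000] → [-0.0941, -1.0752, -0.7146, -0.9962, 0.0872, 0.0000]
J3: z=[-0.9962, 0.0872, 0.0000] o=[-0.3797, 0.4789, -0.5432] → [-0.0467, -0.5341, -0.8006, -0.9962, 0.0872, 0.0000]
J4: z=[0.0777, 0.8876, 0.4540] o=[-0.7947, 0.7841, -1.0689] → [-0.2445, 0.0875, -0.1292, 0.0777, 0.8876, 0.4540]
V = J·q̇ = [-0.9471, 0.1517, 0.6229, 0.7167, -0.5162, 0.6408]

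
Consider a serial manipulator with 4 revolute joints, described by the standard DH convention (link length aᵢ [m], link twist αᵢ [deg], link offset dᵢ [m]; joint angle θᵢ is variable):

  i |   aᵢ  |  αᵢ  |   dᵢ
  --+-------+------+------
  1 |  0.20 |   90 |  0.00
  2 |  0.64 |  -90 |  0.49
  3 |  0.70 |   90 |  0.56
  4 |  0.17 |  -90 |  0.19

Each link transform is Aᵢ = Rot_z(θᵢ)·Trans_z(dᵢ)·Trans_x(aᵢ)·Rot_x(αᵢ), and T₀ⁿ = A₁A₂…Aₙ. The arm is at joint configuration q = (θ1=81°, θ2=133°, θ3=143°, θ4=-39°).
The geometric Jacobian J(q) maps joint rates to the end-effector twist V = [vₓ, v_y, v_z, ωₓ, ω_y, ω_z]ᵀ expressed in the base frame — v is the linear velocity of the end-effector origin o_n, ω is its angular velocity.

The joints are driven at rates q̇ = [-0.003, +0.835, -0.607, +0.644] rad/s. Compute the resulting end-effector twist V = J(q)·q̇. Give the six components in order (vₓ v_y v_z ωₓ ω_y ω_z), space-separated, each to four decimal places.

-0.3857 -0.0312 -0.1364 0.3448 0.1272 0.6944

o_n = [-0.1906, -0.1648, -0.2433]
J₁: ẑ×o_n = [0.1648, -0.1906, 0.0000], ω = ẑ
J2: z=[0.9877, -0.1564, 0.0000] o=[0.0313, 0.1975, 0.0000] → [0.0381, 0.2403, -0.3926, 0.9877, -0.1564, 0.0000]
J3: z=[-0.1144, -0.7223, -0.6820] o=[0.4470, -0.3102, 0.4681] → [0.6131, 0.3535, -0.4772, -0.1144, -0.7223, -0.6820]
J4: z=[-0.8530, -0.2804, 0.4401] o=[0.0265, -0.2723, -0.3227] → [-0.0696, -0.0278, -0.1526, -0.8530, -0.2804, 0.4401]
V = J·q̇ = [-0.3857, -0.0312, -0.1364, 0.3448, 0.1272, 0.6944]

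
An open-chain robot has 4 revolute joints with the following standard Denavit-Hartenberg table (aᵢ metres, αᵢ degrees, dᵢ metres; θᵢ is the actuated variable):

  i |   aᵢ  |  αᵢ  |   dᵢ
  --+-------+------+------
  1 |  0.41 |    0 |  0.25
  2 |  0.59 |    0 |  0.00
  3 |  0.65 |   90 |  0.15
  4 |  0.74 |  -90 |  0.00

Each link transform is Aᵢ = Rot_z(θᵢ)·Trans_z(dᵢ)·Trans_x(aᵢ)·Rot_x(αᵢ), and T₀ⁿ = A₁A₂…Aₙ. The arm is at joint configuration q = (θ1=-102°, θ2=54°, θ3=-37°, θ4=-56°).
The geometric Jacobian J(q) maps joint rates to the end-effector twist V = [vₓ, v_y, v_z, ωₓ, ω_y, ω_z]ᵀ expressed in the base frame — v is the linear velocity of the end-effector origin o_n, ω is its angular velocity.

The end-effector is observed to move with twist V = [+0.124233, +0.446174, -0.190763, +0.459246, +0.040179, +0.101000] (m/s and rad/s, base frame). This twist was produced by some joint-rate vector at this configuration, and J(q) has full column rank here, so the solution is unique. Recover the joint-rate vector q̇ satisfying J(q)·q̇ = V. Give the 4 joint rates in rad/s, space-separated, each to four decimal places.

o_n = [0.4023, -1.8993, -0.2135]
J₁: ẑ×o_n = [1.8993, 0.4023, -0.0000], ω = ẑ
J2: z=[0.0000, 0.0000, 1.0000] o=[-0.0852, -0.4010, 0.2500] → [1.4982, 0.4875, -0.0000, 0.0000, 0.0000, 1.0000]
J3: z=[0.0000, 0.0000, 1.0000] o=[0.3095, -0.8395, 0.2500] → [1.0598, 0.0927, -0.0000, 0.0000, 0.0000, 1.0000]
J4: z=[-0.9962, -0.0872, 0.0000] o=[0.3662, -1.4870, 0.4000] → [0.0535, -0.6112, 0.4138, -0.9962, -0.0872, 0.0000]
q̇ = J⁺·V = [-0.2630, 0.5990, -0.2350, -0.4610]

-0.2630 0.5990 -0.2350 -0.4610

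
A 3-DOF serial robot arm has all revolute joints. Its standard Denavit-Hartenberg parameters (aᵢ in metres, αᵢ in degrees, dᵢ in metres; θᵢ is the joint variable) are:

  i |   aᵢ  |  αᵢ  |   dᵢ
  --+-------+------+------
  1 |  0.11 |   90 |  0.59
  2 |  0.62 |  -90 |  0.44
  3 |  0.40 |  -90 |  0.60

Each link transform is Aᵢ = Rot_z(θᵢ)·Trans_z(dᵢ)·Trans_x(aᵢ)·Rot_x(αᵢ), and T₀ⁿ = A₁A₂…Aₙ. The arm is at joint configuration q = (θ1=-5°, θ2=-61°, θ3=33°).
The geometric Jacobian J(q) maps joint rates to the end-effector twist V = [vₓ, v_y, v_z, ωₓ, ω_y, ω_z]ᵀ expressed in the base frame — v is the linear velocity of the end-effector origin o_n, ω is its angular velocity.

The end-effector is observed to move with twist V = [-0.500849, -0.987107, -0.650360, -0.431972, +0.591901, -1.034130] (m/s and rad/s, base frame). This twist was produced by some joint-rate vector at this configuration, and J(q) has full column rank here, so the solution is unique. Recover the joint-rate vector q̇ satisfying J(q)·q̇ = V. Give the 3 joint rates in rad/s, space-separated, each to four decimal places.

-0.7670 -0.5520 -0.5510

o_n = [1.0745, -0.3170, 0.0452]
J₁: ẑ×o_n = [0.3170, 1.0745, -0.0000], ω = ẑ
J2: z=[-0.0872, -0.9962, 0.0000] o=[0.1096, -0.0096, 0.5900] → [0.5427, -0.0475, 0.9880, -0.0872, -0.9962, 0.0000]
J3: z=[0.8713, -0.0762, 0.4848] o=[0.3707, -0.4741, 0.0477] → [-0.0760, 0.3434, 0.1905, 0.8713, -0.0762, 0.4848]
q̇ = J⁺·V = [-0.7670, -0.5520, -0.5510]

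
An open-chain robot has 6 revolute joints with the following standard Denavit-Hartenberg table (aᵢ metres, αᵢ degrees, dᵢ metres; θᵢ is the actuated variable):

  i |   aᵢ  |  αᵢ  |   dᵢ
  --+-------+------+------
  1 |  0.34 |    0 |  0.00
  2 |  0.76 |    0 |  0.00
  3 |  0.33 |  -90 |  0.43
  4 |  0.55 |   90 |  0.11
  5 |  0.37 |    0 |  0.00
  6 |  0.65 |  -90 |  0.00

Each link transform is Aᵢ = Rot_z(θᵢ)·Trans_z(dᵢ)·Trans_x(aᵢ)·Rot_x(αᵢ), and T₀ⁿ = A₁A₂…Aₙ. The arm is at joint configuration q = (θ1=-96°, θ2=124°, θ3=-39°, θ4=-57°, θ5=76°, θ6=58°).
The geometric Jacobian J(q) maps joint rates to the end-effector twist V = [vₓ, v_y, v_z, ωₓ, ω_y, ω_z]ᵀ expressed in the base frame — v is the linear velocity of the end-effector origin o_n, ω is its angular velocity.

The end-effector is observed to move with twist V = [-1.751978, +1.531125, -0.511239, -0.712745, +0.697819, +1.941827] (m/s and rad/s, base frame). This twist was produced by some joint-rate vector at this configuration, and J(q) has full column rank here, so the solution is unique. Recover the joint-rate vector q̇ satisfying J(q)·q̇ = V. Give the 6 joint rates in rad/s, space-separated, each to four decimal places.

0.8610 0.7750 -0.2350 0.5490 0.2180 0.7750

o_n = [1.2386, 0.8555, 0.5877]
J₁: ẑ×o_n = [-0.8555, 1.2386, 0.0000], ω = ẑ
J2: z=[0.0000, 0.0000, 1.0000] o=[-0.0355, -0.3381, 0.0000] → [-1.1937, 1.2742, 0.0000, 0.0000, 0.0000, 1.0000]
J3: z=[0.0000, 0.0000, 1.0000] o=[0.6355, 0.0187, 0.0000] → [-0.8369, 0.6031, 0.0000, 0.0000, 0.0000, 1.0000]
J4: z=[0.1908, 0.9816, 0.0000] o=[0.9594, -0.0443, 0.4300] → [0.1548, -0.0301, -0.1024, 0.1908, 0.9816, 0.0000]
J5: z=[-0.8233, 0.1600, 0.5446] o=[1.2745, 0.0065, 0.8913] → [-0.5110, -0.2695, -0.6932, -0.8233, 0.1600, 0.5446]
J6: z=[-0.8233, 0.1600, 0.5446] o=[1.3908, 0.3496, 0.9663] → [-0.3361, -0.3946, -0.3921, -0.8233, 0.1600, 0.5446]
q̇ = J⁺·V = [0.8610, 0.7750, -0.2350, 0.5490, 0.2180, 0.7750]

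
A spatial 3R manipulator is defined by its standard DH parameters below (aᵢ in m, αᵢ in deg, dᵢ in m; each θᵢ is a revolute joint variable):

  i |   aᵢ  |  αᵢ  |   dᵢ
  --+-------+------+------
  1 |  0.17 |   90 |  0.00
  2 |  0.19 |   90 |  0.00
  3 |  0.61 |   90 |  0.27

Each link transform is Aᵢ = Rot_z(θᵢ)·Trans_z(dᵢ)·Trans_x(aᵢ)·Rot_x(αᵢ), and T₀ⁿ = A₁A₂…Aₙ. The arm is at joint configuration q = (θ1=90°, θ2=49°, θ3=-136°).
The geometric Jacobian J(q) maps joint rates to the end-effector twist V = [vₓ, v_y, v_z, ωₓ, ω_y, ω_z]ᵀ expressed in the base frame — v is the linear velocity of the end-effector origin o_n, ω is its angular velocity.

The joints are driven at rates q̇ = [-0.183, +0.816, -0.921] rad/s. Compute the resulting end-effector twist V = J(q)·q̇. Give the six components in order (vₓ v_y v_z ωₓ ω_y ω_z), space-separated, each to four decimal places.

0.4427 0.1193 -0.2615 0.8160 -0.6951 0.4212

o_n = [-0.4237, 0.2105, -0.3649]
J₁: ẑ×o_n = [-0.2105, -0.4237, 0.0000], ω = ẑ
J2: z=[1.0000, -0.0000, 0.0000] o=[0.0000, 0.1700, 0.0000] → [0.0000, 0.3649, 0.0405, 1.0000, -0.0000, 0.0000]
J3: z=[0.0000, 0.7547, -0.6561] o=[0.0000, 0.2947, 0.1434] → [-0.4388, 0.2780, 0.3198, 0.0000, 0.7547, -0.6561]
V = J·q̇ = [0.4427, 0.1193, -0.2615, 0.8160, -0.6951, 0.4212]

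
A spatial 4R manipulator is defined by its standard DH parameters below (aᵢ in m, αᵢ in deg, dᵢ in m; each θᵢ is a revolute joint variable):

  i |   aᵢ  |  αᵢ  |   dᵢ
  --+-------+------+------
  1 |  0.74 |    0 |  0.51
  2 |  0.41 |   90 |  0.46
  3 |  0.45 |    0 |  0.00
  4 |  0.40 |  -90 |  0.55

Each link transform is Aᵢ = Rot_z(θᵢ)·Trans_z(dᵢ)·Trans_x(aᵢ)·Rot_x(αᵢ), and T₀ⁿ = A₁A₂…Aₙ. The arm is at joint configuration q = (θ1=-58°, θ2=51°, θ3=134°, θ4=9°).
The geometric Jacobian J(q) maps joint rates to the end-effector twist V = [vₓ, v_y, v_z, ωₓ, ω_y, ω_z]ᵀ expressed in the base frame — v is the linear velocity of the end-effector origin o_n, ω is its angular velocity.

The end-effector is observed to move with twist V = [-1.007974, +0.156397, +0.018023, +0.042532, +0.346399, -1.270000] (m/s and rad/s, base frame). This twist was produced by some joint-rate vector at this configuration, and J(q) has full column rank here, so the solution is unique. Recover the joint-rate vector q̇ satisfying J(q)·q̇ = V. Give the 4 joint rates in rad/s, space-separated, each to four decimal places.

-0.5360 -0.7340 0.2990 -0.6480

o_n = [0.1047, -1.1464, 1.5344]
J₁: ẑ×o_n = [1.1464, 0.1047, -0.0000], ω = ẑ
J2: z=[0.0000, 0.0000, 1.0000] o=[0.3921, -0.6276, 0.5100] → [0.5188, -0.2874, 0.0000, 0.0000, 0.0000, 1.0000]
J3: z=[-0.1219, -0.9925, 0.0000] o=[0.7991, -0.6775, 0.9700] → [-0.5602, 0.0688, -0.6321, -0.1219, -0.9925, 0.0000]
J4: z=[-0.1219, -0.9925, 0.0000] o=[0.4888, -0.6394, 1.2937] → [-0.2389, 0.0293, -0.3195, -0.1219, -0.9925, 0.0000]
q̇ = J⁺·V = [-0.5360, -0.7340, 0.2990, -0.6480]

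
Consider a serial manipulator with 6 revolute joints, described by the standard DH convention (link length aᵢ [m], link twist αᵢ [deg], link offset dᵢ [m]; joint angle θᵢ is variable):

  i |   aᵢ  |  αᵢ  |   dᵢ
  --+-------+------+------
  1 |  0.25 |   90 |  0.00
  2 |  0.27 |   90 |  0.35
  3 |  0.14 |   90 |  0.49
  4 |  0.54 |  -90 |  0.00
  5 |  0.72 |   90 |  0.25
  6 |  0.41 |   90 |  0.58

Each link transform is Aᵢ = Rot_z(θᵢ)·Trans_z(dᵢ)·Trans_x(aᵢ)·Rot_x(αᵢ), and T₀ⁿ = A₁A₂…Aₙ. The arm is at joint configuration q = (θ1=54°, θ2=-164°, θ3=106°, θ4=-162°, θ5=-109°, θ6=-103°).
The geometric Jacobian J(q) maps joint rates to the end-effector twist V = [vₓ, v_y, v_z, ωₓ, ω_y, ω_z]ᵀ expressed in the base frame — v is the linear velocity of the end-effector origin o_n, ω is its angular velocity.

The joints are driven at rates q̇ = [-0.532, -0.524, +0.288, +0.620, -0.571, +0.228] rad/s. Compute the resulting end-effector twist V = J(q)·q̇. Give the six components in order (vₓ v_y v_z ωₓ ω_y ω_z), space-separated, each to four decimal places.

o_n = [0.3114, -0.8411, 0.5117]
J₁: ẑ×o_n = [0.8411, 0.3114, -0.0000], ω = ẑ
J2: z=[0.8090, -0.5878, 0.0000] o=[0.1469, 0.2023, 0.0000] → [-0.3008, -0.4140, -0.7474, 0.8090, -0.5878, 0.0000]
J3: z=[-0.1620, -0.2230, 0.9613] o=[0.2775, -0.2134, -0.0744] → [0.4726, 0.1275, 0.1092, -0.1620, -0.2230, 0.9613]
J4: z=[-0.3201, -0.9096, -0.2650] o=[0.3288, -0.3718, 0.4072] → [-0.2194, 0.0381, 0.1343, -0.3201, -0.9096, -0.2650]
J5: z=[0.4425, 0.1037, -0.8907] o=[-0.1235, -0.1545, 0.2078] → [-0.5800, -0.5218, -0.3489, 0.4425, 0.1037, -0.8907]
J6: z=[0.8963, -0.0844, 0.4354] o=[-0.0345, -0.8421, -0.1087] → [-0.0528, -0.4055, 0.0301, 0.8963, -0.0844, 0.4354]
V = J·q̇ = [0.0294, 0.3171, 0.7125, -0.7174, -0.3986, 0.1885]

0.0294 0.3171 0.7125 -0.7174 -0.3986 0.1885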